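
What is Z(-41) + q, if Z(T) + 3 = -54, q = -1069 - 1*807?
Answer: -1933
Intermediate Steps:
q = -1876 (q = -1069 - 807 = -1876)
Z(T) = -57 (Z(T) = -3 - 54 = -57)
Z(-41) + q = -57 - 1876 = -1933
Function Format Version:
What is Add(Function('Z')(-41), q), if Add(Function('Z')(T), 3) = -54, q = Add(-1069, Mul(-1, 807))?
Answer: -1933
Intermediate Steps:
q = -1876 (q = Add(-1069, -807) = -1876)
Function('Z')(T) = -57 (Function('Z')(T) = Add(-3, -54) = -57)
Add(Function('Z')(-41), q) = Add(-57, -1876) = -1933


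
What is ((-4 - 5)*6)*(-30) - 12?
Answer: 1608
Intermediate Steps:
((-4 - 5)*6)*(-30) - 12 = -9*6*(-30) - 12 = -54*(-30) - 12 = 1620 - 12 = 1608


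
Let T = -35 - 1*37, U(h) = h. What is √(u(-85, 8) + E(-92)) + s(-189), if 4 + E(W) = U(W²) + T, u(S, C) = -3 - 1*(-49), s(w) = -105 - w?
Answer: 84 + √8434 ≈ 175.84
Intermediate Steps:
T = -72 (T = -35 - 37 = -72)
u(S, C) = 46 (u(S, C) = -3 + 49 = 46)
E(W) = -76 + W² (E(W) = -4 + (W² - 72) = -4 + (-72 + W²) = -76 + W²)
√(u(-85, 8) + E(-92)) + s(-189) = √(46 + (-76 + (-92)²)) + (-105 - 1*(-189)) = √(46 + (-76 + 8464)) + (-105 + 189) = √(46 + 8388) + 84 = √8434 + 84 = 84 + √8434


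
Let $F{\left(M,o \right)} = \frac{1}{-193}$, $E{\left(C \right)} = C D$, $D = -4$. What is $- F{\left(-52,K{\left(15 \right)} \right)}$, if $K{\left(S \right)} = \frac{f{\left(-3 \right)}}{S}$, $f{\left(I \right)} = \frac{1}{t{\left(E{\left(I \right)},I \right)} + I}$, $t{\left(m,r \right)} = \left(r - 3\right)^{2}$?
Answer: $\frac{1}{193} \approx 0.0051813$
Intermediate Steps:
$E{\left(C \right)} = - 4 C$ ($E{\left(C \right)} = C \left(-4\right) = - 4 C$)
$t{\left(m,r \right)} = \left(-3 + r\right)^{2}$
$f{\left(I \right)} = \frac{1}{I + \left(-3 + I\right)^{2}}$ ($f{\left(I \right)} = \frac{1}{\left(-3 + I\right)^{2} + I} = \frac{1}{I + \left(-3 + I\right)^{2}}$)
$K{\left(S \right)} = \frac{1}{33 S}$ ($K{\left(S \right)} = \frac{1}{\left(-3 + \left(-3 - 3\right)^{2}\right) S} = \frac{1}{\left(-3 + \left(-6\right)^{2}\right) S} = \frac{1}{\left(-3 + 36\right) S} = \frac{1}{33 S}$)
$F{\left(M,o \right)} = - \frac{1}{193}$
$- F{\left(-52,K{\left(15 \right)} \right)} = \left(-1\right) \left(- \frac{1}{193}\right) = \frac{1}{193}$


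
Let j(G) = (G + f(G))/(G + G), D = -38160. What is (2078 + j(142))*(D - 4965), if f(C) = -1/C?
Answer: -3614812839375/40328 ≈ -8.9635e+7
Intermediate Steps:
j(G) = (G - 1/G)/(2*G) (j(G) = (G - 1/G)/(G + G) = (G - 1/G)/((2*G)) = (G - 1/G)*(1/(2*G)) = (G - 1/G)/(2*G))
(2078 + j(142))*(D - 4965) = (2078 + (1/2)*(-1 + 142**2)/142**2)*(-38160 - 4965) = (2078 + (1/2)*(1/20164)*(-1 + 20164))*(-43125) = (2078 + (1/2)*(1/20164)*20163)*(-43125) = (2078 + 20163/40328)*(-43125) = (83821747/40328)*(-43125) = -3614812839375/40328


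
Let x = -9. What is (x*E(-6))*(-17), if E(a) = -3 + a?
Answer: -1377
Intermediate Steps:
(x*E(-6))*(-17) = -9*(-3 - 6)*(-17) = -9*(-9)*(-17) = 81*(-17) = -1377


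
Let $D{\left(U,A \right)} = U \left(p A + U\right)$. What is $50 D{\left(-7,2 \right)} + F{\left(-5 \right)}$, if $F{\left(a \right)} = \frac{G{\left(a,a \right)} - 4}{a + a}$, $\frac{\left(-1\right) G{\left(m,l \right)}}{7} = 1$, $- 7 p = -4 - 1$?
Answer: $\frac{19511}{10} \approx 1951.1$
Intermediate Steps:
$p = \frac{5}{7}$ ($p = - \frac{-4 - 1}{7} = \left(- \frac{1}{7}\right) \left(-5\right) = \frac{5}{7} \approx 0.71429$)
$G{\left(m,l \right)} = -7$ ($G{\left(m,l \right)} = \left(-7\right) 1 = -7$)
$F{\left(a \right)} = - \frac{11}{2 a}$ ($F{\left(a \right)} = \frac{-7 - 4}{a + a} = - \frac{11}{2 a}$)
$D{\left(U,A \right)} = U \left(U + \frac{5 A}{7}\right)$ ($D{\left(U,A \right)} = U \left(\frac{5 A}{7} + U\right) = U \left(U + \frac{5 A}{7}\right)$)
$50 D{\left(-7,2 \right)} + F{\left(-5 \right)} = 50 \cdot \frac{1}{7} \left(-7\right) \left(5 \cdot 2 + 7 \left(-7\right)\right) - \frac{11}{2 \left(-5\right)} = 50 \cdot \frac{1}{7} \left(-7\right) \left(10 - 49\right) - - \frac{11}{10} = 50 \cdot \frac{1}{7} \left(-7\right) \left(-39\right) + \frac{11}{10} = 50 \cdot 39 + \frac{11}{10} = 1950 + \frac{11}{10} = \frac{19511}{10}$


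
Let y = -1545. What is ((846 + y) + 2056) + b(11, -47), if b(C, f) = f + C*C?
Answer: 1431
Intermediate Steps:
b(C, f) = f + C**2
((846 + y) + 2056) + b(11, -47) = ((846 - 1545) + 2056) + (-47 + 11**2) = (-699 + 2056) + (-47 + 121) = 1357 + 74 = 1431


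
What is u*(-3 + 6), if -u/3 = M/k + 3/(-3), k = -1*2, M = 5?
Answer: 63/2 ≈ 31.500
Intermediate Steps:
k = -2
u = 21/2 (u = -3*(5/(-2) + 3/(-3)) = -3*(5*(-1/2) + 3*(-1/3)) = -3*(-5/2 - 1) = -3*(-7/2) = 21/2 ≈ 10.500)
u*(-3 + 6) = 21*(-3 + 6)/2 = (21/2)*3 = 63/2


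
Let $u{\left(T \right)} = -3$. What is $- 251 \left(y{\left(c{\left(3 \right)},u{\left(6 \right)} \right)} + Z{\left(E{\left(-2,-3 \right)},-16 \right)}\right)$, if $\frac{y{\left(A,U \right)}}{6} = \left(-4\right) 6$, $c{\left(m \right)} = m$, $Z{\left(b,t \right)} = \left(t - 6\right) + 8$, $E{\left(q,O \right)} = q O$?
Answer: $39658$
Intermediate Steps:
$E{\left(q,O \right)} = O q$
$Z{\left(b,t \right)} = 2 + t$ ($Z{\left(b,t \right)} = \left(-6 + t\right) + 8 = 2 + t$)
$y{\left(A,U \right)} = -144$ ($y{\left(A,U \right)} = 6 \left(\left(-4\right) 6\right) = 6 \left(-24\right) = -144$)
$- 251 \left(y{\left(c{\left(3 \right)},u{\left(6 \right)} \right)} + Z{\left(E{\left(-2,-3 \right)},-16 \right)}\right) = - 251 \left(-144 + \left(2 - 16\right)\right) = - 251 \left(-144 - 14\right) = \left(-251\right) \left(-158\right) = 39658$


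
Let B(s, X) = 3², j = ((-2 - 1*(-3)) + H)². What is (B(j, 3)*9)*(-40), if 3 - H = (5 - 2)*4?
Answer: -3240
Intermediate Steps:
H = -9 (H = 3 - (5 - 2)*4 = 3 - 3*4 = 3 - 1*12 = 3 - 12 = -9)
j = 64 (j = ((-2 - 1*(-3)) - 9)² = ((-2 + 3) - 9)² = (1 - 9)² = (-8)² = 64)
B(s, X) = 9
(B(j, 3)*9)*(-40) = (9*9)*(-40) = 81*(-40) = -3240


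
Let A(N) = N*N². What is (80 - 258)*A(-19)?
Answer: 1220902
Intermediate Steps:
A(N) = N³
(80 - 258)*A(-19) = (80 - 258)*(-19)³ = -178*(-6859) = 1220902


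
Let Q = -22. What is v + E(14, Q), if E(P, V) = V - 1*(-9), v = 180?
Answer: 167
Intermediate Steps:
E(P, V) = 9 + V (E(P, V) = V + 9 = 9 + V)
v + E(14, Q) = 180 + (9 - 22) = 180 - 13 = 167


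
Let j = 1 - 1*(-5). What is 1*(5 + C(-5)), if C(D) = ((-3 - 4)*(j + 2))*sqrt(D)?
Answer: 5 - 56*I*sqrt(5) ≈ 5.0 - 125.22*I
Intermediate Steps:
j = 6 (j = 1 + 5 = 6)
C(D) = -56*sqrt(D) (C(D) = ((-3 - 4)*(6 + 2))*sqrt(D) = (-7*8)*sqrt(D) = -56*sqrt(D))
1*(5 + C(-5)) = 1*(5 - 56*I*sqrt(5)) = 5 - 56*I*sqrt(5)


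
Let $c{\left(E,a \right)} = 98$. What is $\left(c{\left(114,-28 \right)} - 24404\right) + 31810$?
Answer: $7504$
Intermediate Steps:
$\left(c{\left(114,-28 \right)} - 24404\right) + 31810 = \left(98 - 24404\right) + 31810 = -24306 + 31810 = 7504$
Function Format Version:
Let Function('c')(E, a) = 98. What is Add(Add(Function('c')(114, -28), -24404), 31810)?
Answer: 7504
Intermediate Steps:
Add(Add(Function('c')(114, -28), -24404), 31810) = Add(Add(98, -24404), 31810) = Add(-24306, 31810) = 7504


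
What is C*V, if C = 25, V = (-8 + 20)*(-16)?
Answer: -4800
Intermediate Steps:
V = -192 (V = 12*(-16) = -192)
C*V = 25*(-192) = -4800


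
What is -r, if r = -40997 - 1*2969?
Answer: 43966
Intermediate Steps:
r = -43966 (r = -40997 - 2969 = -43966)
-r = -1*(-43966) = 43966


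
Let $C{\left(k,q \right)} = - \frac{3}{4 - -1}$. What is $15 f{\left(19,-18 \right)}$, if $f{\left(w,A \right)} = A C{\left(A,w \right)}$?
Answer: $162$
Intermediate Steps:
$C{\left(k,q \right)} = - \frac{3}{5}$ ($C{\left(k,q \right)} = - \frac{3}{4 + 1} = - \frac{3}{5}$)
$f{\left(w,A \right)} = - \frac{3 A}{5}$ ($f{\left(w,A \right)} = A \left(- \frac{3}{5}\right) = - \frac{3 A}{5}$)
$15 f{\left(19,-18 \right)} = 15 \left(\left(- \frac{3}{5}\right) \left(-18\right)\right) = 15 \cdot \frac{54}{5} = 162$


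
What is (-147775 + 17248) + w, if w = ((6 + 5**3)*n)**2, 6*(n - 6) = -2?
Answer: 3784786/9 ≈ 4.2053e+5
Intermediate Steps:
n = 17/3 (n = 6 + (1/6)*(-2) = 6 - 1/3 = 17/3 ≈ 5.6667)
w = 4959529/9 (w = ((6 + 5**3)*(17/3))**2 = ((6 + 125)*(17/3))**2 = (131*(17/3))**2 = (2227/3)**2 = 4959529/9 ≈ 5.5106e+5)
(-147775 + 17248) + w = (-147775 + 17248) + 4959529/9 = -130527 + 4959529/9 = 3784786/9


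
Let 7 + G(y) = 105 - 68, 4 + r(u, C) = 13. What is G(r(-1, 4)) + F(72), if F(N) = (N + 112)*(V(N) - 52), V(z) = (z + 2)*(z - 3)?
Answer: 929966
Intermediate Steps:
r(u, C) = 9 (r(u, C) = -4 + 13 = 9)
G(y) = 30 (G(y) = -7 + (105 - 68) = -7 + 37 = 30)
V(z) = (-3 + z)*(2 + z) (V(z) = (2 + z)*(-3 + z) = (-3 + z)*(2 + z))
F(N) = (112 + N)*(-58 + N² - N) (F(N) = (N + 112)*((-6 + N² - N) - 52) = (112 + N)*(-58 + N² - N))
G(r(-1, 4)) + F(72) = 30 + (-6496 + 72³ - 170*72 + 111*72²) = 30 + (-6496 + 373248 - 12240 + 111*5184) = 30 + (-6496 + 373248 - 12240 + 575424) = 30 + 929936 = 929966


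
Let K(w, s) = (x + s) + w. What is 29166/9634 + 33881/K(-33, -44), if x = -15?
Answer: -161863141/443164 ≈ -365.24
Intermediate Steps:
K(w, s) = -15 + s + w (K(w, s) = (-15 + s) + w = -15 + s + w)
29166/9634 + 33881/K(-33, -44) = 29166/9634 + 33881/(-15 - 44 - 33) = 29166*(1/9634) + 33881/(-92) = 14583/4817 + 33881*(-1/92) = 14583/4817 - 33881/92 = -161863141/443164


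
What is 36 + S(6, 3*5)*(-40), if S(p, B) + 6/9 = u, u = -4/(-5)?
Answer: 92/3 ≈ 30.667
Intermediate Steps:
u = 4/5 (u = -4*(-1/5) = 4/5 ≈ 0.80000)
S(p, B) = 2/15 (S(p, B) = -2/3 + 4/5 = 2/15)
36 + S(6, 3*5)*(-40) = 36 + (2/15)*(-40) = 36 - 16/3 = 92/3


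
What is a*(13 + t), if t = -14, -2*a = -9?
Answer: -9/2 ≈ -4.5000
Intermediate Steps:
a = 9/2 (a = -1/2*(-9) = 9/2 ≈ 4.5000)
a*(13 + t) = 9*(13 - 14)/2 = (9/2)*(-1) = -9/2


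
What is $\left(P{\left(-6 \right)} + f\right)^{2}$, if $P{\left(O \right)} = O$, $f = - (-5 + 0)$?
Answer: $1$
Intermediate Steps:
$f = 5$ ($f = \left(-1\right) \left(-5\right) = 5$)
$\left(P{\left(-6 \right)} + f\right)^{2} = \left(-6 + 5\right)^{2} = \left(-1\right)^{2} = 1$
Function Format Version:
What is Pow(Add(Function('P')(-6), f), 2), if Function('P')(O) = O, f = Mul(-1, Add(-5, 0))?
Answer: 1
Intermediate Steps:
f = 5 (f = Mul(-1, -5) = 5)
Pow(Add(Function('P')(-6), f), 2) = Pow(Add(-6, 5), 2) = Pow(-1, 2) = 1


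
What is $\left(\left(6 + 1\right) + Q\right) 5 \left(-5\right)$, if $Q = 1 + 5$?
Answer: $-325$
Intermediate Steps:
$Q = 6$
$\left(\left(6 + 1\right) + Q\right) 5 \left(-5\right) = \left(\left(6 + 1\right) + 6\right) 5 \left(-5\right) = \left(7 + 6\right) 5 \left(-5\right) = 13 \cdot 5 \left(-5\right) = 65 \left(-5\right) = -325$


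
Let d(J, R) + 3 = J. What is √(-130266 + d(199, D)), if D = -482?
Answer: I*√130070 ≈ 360.65*I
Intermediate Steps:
d(J, R) = -3 + J
√(-130266 + d(199, D)) = √(-130266 + (-3 + 199)) = √(-130266 + 196) = √(-130070) = I*√130070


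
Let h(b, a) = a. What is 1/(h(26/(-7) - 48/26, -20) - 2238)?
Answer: -1/2258 ≈ -0.00044287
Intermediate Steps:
1/(h(26/(-7) - 48/26, -20) - 2238) = 1/(-20 - 2238) = 1/(-2258) = -1/2258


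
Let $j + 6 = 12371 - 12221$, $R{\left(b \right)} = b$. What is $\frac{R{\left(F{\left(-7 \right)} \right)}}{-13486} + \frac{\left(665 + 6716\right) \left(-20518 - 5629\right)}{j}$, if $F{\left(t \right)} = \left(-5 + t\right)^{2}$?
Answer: $- \frac{1301338370569}{970992} \approx -1.3402 \cdot 10^{6}$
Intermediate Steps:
$j = 144$ ($j = -6 + \left(12371 - 12221\right) = -6 + 150 = 144$)
$\frac{R{\left(F{\left(-7 \right)} \right)}}{-13486} + \frac{\left(665 + 6716\right) \left(-20518 - 5629\right)}{j} = \frac{\left(-5 - 7\right)^{2}}{-13486} + \frac{\left(665 + 6716\right) \left(-20518 - 5629\right)}{144} = \left(-12\right)^{2} \left(- \frac{1}{13486}\right) + 7381 \left(-26147\right) \frac{1}{144} = 144 \left(- \frac{1}{13486}\right) - \frac{192991007}{144} = - \frac{72}{6743} - \frac{192991007}{144} = - \frac{1301338370569}{970992}$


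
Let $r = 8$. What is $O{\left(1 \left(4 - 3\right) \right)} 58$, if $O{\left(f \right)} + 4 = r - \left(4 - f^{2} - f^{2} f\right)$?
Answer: $116$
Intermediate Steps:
$O{\left(f \right)} = f^{2} + f^{3}$ ($O{\left(f \right)} = -4 - \left(-4 - f^{2} - f^{2} f\right) = -4 - \left(-4 - f^{2} - f^{3}\right) = -4 + \left(8 + \left(-4 + f^{2} + f^{3}\right)\right) = -4 + \left(4 + f^{2} + f^{3}\right) = f^{2} + f^{3}$)
$O{\left(1 \left(4 - 3\right) \right)} 58 = \left(1 \left(4 - 3\right)\right)^{2} \left(1 + 1 \left(4 - 3\right)\right) 58 = \left(1 \cdot 1\right)^{2} \left(1 + 1 \cdot 1\right) 58 = 1^{2} \left(1 + 1\right) 58 = 1 \cdot 2 \cdot 58 = 2 \cdot 58 = 116$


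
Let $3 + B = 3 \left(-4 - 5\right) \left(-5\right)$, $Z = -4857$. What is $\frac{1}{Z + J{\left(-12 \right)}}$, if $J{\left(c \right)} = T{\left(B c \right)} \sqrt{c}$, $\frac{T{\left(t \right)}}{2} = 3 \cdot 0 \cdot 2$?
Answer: $- \frac{1}{4857} \approx -0.00020589$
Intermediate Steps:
$B = 132$ ($B = -3 + 3 \left(-4 - 5\right) \left(-5\right) = -3 + 3 \left(-9\right) \left(-5\right) = -3 - -135 = -3 + 135 = 132$)
$T{\left(t \right)} = 0$ ($T{\left(t \right)} = 2 \cdot 3 \cdot 0 \cdot 2 = 2 \cdot 0 \cdot 2 = 2 \cdot 0 = 0$)
$J{\left(c \right)} = 0$ ($J{\left(c \right)} = 0 \sqrt{c} = 0$)
$\frac{1}{Z + J{\left(-12 \right)}} = \frac{1}{-4857 + 0} = \frac{1}{-4857} = - \frac{1}{4857}$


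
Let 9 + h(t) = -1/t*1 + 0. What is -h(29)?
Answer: 262/29 ≈ 9.0345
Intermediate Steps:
h(t) = -9 - 1/t (h(t) = -9 + (-1/t*1 + 0) = -9 + (-1/t + 0) = -9 - 1/t)
-h(29) = -(-9 - 1/29) = -1*(-262/29) = 262/29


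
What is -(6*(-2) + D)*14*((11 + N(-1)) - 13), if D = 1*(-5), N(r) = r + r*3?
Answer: -1428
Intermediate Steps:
N(r) = 4*r (N(r) = r + 3*r = 4*r)
D = -5
-(6*(-2) + D)*14*((11 + N(-1)) - 13) = -(6*(-2) - 5)*14*((11 + 4*(-1)) - 13) = -(-12 - 5)*14*((11 - 4) - 13) = -(-17*14)*(7 - 13) = -(-238)*(-6) = -1*1428 = -1428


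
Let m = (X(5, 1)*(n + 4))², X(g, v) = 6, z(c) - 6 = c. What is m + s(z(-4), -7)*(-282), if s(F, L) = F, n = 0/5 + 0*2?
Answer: 12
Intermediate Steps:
z(c) = 6 + c
n = 0 (n = 0*(⅕) + 0 = 0 + 0 = 0)
m = 576 (m = (6*(0 + 4))² = (6*4)² = 24² = 576)
m + s(z(-4), -7)*(-282) = 576 + (6 - 4)*(-282) = 576 + 2*(-282) = 576 - 564 = 12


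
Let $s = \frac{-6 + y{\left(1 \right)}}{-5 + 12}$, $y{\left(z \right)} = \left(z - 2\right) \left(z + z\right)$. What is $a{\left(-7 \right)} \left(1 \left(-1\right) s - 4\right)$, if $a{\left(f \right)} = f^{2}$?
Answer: $-140$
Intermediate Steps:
$y{\left(z \right)} = 2 z \left(-2 + z\right)$ ($y{\left(z \right)} = \left(-2 + z\right) 2 z = 2 z \left(-2 + z\right)$)
$s = - \frac{8}{7}$ ($s = \frac{-6 + 2 \cdot 1 \left(-2 + 1\right)}{-5 + 12} = \frac{-6 + 2 \cdot 1 \left(-1\right)}{7} = \left(-6 - 2\right) \frac{1}{7} = \left(-8\right) \frac{1}{7} = - \frac{8}{7} \approx -1.1429$)
$a{\left(-7 \right)} \left(1 \left(-1\right) s - 4\right) = \left(-7\right)^{2} \left(1 \left(-1\right) \left(- \frac{8}{7}\right) - 4\right) = 49 \left(\left(-1\right) \left(- \frac{8}{7}\right) - 4\right) = 49 \left(\frac{8}{7} - 4\right) = 49 \left(- \frac{20}{7}\right) = -140$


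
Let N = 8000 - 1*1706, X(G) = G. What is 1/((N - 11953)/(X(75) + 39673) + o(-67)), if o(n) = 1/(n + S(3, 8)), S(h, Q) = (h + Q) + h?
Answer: -2106644/339675 ≈ -6.2019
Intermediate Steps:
S(h, Q) = Q + 2*h (S(h, Q) = (Q + h) + h = Q + 2*h)
N = 6294 (N = 8000 - 1706 = 6294)
o(n) = 1/(14 + n) (o(n) = 1/(n + (8 + 2*3)) = 1/(n + (8 + 6)) = 1/(n + 14) = 1/(14 + n))
1/((N - 11953)/(X(75) + 39673) + o(-67)) = 1/((6294 - 11953)/(75 + 39673) + 1/(14 - 67)) = 1/(-5659/39748 + 1/(-53)) = 1/(-5659*1/39748 - 1/53) = 1/(-5659/39748 - 1/53) = 1/(-339675/2106644) = -2106644/339675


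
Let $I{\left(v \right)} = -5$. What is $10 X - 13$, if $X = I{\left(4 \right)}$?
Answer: $-63$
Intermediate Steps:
$X = -5$
$10 X - 13 = 10 \left(-5\right) - 13 = -50 - 13 = -63$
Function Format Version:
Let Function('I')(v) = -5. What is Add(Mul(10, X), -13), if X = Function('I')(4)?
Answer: -63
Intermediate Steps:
X = -5
Add(Mul(10, X), -13) = Add(Mul(10, -5), -13) = Add(-50, -13) = -63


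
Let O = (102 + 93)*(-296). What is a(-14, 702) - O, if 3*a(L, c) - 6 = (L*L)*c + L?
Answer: 310744/3 ≈ 1.0358e+5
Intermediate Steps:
a(L, c) = 2 + L/3 + c*L²/3 (a(L, c) = 2 + ((L*L)*c + L)/3 = 2 + (L²*c + L)/3 = 2 + (c*L² + L)/3 = 2 + (L + c*L²)/3 = 2 + (L/3 + c*L²/3) = 2 + L/3 + c*L²/3)
O = -57720 (O = 195*(-296) = -57720)
a(-14, 702) - O = (2 + (⅓)*(-14) + (⅓)*702*(-14)²) - 1*(-57720) = (2 - 14/3 + (⅓)*702*196) + 57720 = (2 - 14/3 + 45864) + 57720 = 137584/3 + 57720 = 310744/3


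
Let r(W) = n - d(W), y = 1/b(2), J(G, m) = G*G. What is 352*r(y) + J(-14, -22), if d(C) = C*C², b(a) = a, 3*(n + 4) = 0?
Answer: -1256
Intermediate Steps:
J(G, m) = G²
n = -4 (n = -4 + (⅓)*0 = -4 + 0 = -4)
d(C) = C³
y = ½ (y = 1/2 = ½ ≈ 0.50000)
r(W) = -4 - W³
352*r(y) + J(-14, -22) = 352*(-4 - (½)³) + (-14)² = 352*(-4 - 1*⅛) + 196 = 352*(-4 - ⅛) + 196 = 352*(-33/8) + 196 = -1452 + 196 = -1256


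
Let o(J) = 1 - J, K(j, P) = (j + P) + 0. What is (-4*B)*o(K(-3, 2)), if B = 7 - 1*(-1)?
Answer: -64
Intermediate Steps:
K(j, P) = P + j (K(j, P) = (P + j) + 0 = P + j)
B = 8 (B = 7 + 1 = 8)
(-4*B)*o(K(-3, 2)) = (-4*8)*(1 - (2 - 3)) = -32*(1 - 1*(-1)) = -32*(1 + 1) = -32*2 = -64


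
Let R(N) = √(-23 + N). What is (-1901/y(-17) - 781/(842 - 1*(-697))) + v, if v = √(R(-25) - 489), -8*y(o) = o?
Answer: -23418389/26163 + √(-489 + 4*I*√3) ≈ -894.94 + 22.114*I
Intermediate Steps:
y(o) = -o/8
v = √(-489 + 4*I*√3) (v = √(√(-23 - 25) - 489) = √(√(-48) - 489) = √(4*I*√3 - 489) = √(-489 + 4*I*√3) ≈ 0.1566 + 22.114*I)
(-1901/y(-17) - 781/(842 - 1*(-697))) + v = (-1901/((-⅛*(-17))) - 781/(842 - 1*(-697))) + √(-489 + 4*I*√3) = (-1901/17/8 - 781/(842 + 697)) + √(-489 + 4*I*√3) = (-1901*8/17 - 781/1539) + √(-489 + 4*I*√3) = (-15208/17 - 781*1/1539) + √(-489 + 4*I*√3) = (-15208/17 - 781/1539) + √(-489 + 4*I*√3) = -23418389/26163 + √(-489 + 4*I*√3)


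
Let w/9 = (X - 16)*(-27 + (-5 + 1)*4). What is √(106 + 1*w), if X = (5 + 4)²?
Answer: I*√25049 ≈ 158.27*I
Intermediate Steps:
X = 81 (X = 9² = 81)
w = -25155 (w = 9*((81 - 16)*(-27 + (-5 + 1)*4)) = 9*(65*(-27 - 4*4)) = 9*(65*(-27 - 16)) = 9*(65*(-43)) = 9*(-2795) = -25155)
√(106 + 1*w) = √(106 + 1*(-25155)) = √(106 - 25155) = √(-25049) = I*√25049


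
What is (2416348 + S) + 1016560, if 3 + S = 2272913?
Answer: 5705818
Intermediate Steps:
S = 2272910 (S = -3 + 2272913 = 2272910)
(2416348 + S) + 1016560 = (2416348 + 2272910) + 1016560 = 4689258 + 1016560 = 5705818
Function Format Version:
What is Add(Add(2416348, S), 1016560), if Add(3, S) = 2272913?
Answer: 5705818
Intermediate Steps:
S = 2272910 (S = Add(-3, 2272913) = 2272910)
Add(Add(2416348, S), 1016560) = Add(Add(2416348, 2272910), 1016560) = Add(4689258, 1016560) = 5705818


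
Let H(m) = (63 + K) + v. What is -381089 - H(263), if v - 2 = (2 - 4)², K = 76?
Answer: -381234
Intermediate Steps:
v = 6 (v = 2 + (2 - 4)² = 2 + (-2)² = 2 + 4 = 6)
H(m) = 145 (H(m) = (63 + 76) + 6 = 139 + 6 = 145)
-381089 - H(263) = -381089 - 1*145 = -381089 - 145 = -381234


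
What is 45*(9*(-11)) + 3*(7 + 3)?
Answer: -4425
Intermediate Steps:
45*(9*(-11)) + 3*(7 + 3) = 45*(-99) + 3*10 = -4455 + 30 = -4425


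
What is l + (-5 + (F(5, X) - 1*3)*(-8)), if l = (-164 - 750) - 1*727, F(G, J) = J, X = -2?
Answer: -1606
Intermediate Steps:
l = -1641 (l = -914 - 727 = -1641)
l + (-5 + (F(5, X) - 1*3)*(-8)) = -1641 + (-5 + (-2 - 1*3)*(-8)) = -1641 + (-5 + (-2 - 3)*(-8)) = -1641 + (-5 - 5*(-8)) = -1641 + (-5 + 40) = -1641 + 35 = -1606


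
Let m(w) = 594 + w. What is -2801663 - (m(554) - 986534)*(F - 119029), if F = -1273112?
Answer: -1371799053089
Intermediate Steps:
-2801663 - (m(554) - 986534)*(F - 119029) = -2801663 - ((594 + 554) - 986534)*(-1273112 - 119029) = -2801663 - (1148 - 986534)*(-1392141) = -2801663 - (-985386)*(-1392141) = -2801663 - 1*1371796251426 = -2801663 - 1371796251426 = -1371799053089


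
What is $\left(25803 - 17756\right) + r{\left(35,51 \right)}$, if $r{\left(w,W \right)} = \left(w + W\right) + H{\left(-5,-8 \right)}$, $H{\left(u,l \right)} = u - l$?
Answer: $8136$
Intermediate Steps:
$r{\left(w,W \right)} = 3 + W + w$ ($r{\left(w,W \right)} = \left(w + W\right) - -3 = \left(W + w\right) + \left(-5 + 8\right) = \left(W + w\right) + 3 = 3 + W + w$)
$\left(25803 - 17756\right) + r{\left(35,51 \right)} = \left(25803 - 17756\right) + \left(3 + 51 + 35\right) = 8047 + 89 = 8136$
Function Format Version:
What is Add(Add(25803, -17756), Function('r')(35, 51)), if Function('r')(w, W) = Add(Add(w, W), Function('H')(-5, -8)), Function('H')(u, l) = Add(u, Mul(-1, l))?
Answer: 8136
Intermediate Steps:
Function('r')(w, W) = Add(3, W, w) (Function('r')(w, W) = Add(Add(w, W), Add(-5, Mul(-1, -8))) = Add(Add(W, w), Add(-5, 8)) = Add(Add(W, w), 3) = Add(3, W, w))
Add(Add(25803, -17756), Function('r')(35, 51)) = Add(Add(25803, -17756), Add(3, 51, 35)) = Add(8047, 89) = 8136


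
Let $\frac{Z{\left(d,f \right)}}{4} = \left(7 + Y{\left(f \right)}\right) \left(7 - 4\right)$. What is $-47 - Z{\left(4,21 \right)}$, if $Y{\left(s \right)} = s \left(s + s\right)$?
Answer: $-10715$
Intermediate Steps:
$Y{\left(s \right)} = 2 s^{2}$ ($Y{\left(s \right)} = s 2 s = 2 s^{2}$)
$Z{\left(d,f \right)} = 84 + 24 f^{2}$ ($Z{\left(d,f \right)} = 4 \left(7 + 2 f^{2}\right) \left(7 - 4\right) = 4 \left(7 + 2 f^{2}\right) 3 = 4 \left(21 + 6 f^{2}\right) = 84 + 24 f^{2}$)
$-47 - Z{\left(4,21 \right)} = -47 - \left(84 + 24 \cdot 21^{2}\right) = -47 - \left(84 + 24 \cdot 441\right) = -47 - \left(84 + 10584\right) = -47 - 10668 = -10715$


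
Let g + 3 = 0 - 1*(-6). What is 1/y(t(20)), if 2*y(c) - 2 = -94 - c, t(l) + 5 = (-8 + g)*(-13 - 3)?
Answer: -2/167 ≈ -0.011976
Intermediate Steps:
g = 3 (g = -3 + (0 - 1*(-6)) = -3 + (0 + 6) = -3 + 6 = 3)
t(l) = 75 (t(l) = -5 + (-8 + 3)*(-13 - 3) = -5 - 5*(-16) = -5 + 80 = 75)
y(c) = -46 - c/2 (y(c) = 1 + (-94 - c)/2 = 1 + (-47 - c/2) = -46 - c/2)
1/y(t(20)) = 1/(-46 - ½*75) = 1/(-46 - 75/2) = 1/(-167/2) = -2/167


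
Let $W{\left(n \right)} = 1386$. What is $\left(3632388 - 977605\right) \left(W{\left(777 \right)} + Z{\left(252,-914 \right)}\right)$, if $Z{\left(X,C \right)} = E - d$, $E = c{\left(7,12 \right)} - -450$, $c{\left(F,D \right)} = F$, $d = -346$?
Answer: $5811319987$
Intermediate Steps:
$E = 457$ ($E = 7 - -450 = 7 + 450 = 457$)
$Z{\left(X,C \right)} = 803$ ($Z{\left(X,C \right)} = 457 - -346 = 457 + 346 = 803$)
$\left(3632388 - 977605\right) \left(W{\left(777 \right)} + Z{\left(252,-914 \right)}\right) = \left(3632388 - 977605\right) \left(1386 + 803\right) = 2654783 \cdot 2189 = 5811319987$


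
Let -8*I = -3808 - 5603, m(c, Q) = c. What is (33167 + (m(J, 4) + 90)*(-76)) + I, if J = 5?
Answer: 216987/8 ≈ 27123.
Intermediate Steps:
I = 9411/8 (I = -(-3808 - 5603)/8 = -⅛*(-9411) = 9411/8 ≈ 1176.4)
(33167 + (m(J, 4) + 90)*(-76)) + I = (33167 + (5 + 90)*(-76)) + 9411/8 = (33167 + 95*(-76)) + 9411/8 = (33167 - 7220) + 9411/8 = 25947 + 9411/8 = 216987/8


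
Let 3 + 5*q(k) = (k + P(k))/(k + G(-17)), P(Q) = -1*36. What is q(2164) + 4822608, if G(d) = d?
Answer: 2724773293/565 ≈ 4.8226e+6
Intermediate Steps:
P(Q) = -36
q(k) = -⅗ + (-36 + k)/(5*(-17 + k)) (q(k) = -⅗ + ((k - 36)/(k - 17))/5 = -⅗ + ((-36 + k)/(-17 + k))/5 = -⅗ + (-36 + k)/(5*(-17 + k)))
q(2164) + 4822608 = (15 - 2*2164)/(5*(-17 + 2164)) + 4822608 = (⅕)*(15 - 4328)/2147 + 4822608 = (⅕)*(1/2147)*(-4313) + 4822608 = -227/565 + 4822608 = 2724773293/565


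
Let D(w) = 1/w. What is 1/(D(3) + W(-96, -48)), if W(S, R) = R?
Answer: -3/143 ≈ -0.020979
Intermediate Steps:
1/(D(3) + W(-96, -48)) = 1/(1/3 - 48) = 1/(⅓ - 48) = 1/(-143/3) = -3/143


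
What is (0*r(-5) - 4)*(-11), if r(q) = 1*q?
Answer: 44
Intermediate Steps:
r(q) = q
(0*r(-5) - 4)*(-11) = (0*(-5) - 4)*(-11) = (0 - 4)*(-11) = -4*(-11) = 44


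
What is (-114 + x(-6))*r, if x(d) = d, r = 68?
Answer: -8160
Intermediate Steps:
(-114 + x(-6))*r = (-114 - 6)*68 = -120*68 = -8160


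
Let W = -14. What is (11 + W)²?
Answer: 9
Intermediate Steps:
(11 + W)² = (11 - 14)² = (-3)² = 9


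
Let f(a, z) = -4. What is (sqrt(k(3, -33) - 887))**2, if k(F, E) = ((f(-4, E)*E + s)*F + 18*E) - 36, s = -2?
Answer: -1127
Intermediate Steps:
k(F, E) = -36 + 18*E + F*(-2 - 4*E) (k(F, E) = ((-4*E - 2)*F + 18*E) - 36 = ((-2 - 4*E)*F + 18*E) - 36 = (F*(-2 - 4*E) + 18*E) - 36 = (18*E + F*(-2 - 4*E)) - 36 = -36 + 18*E + F*(-2 - 4*E))
(sqrt(k(3, -33) - 887))**2 = (sqrt((-36 - 2*3 + 18*(-33) - 4*(-33)*3) - 887))**2 = (sqrt((-36 - 6 - 594 + 396) - 887))**2 = (sqrt(-240 - 887))**2 = (sqrt(-1127))**2 = (7*I*sqrt(23))**2 = -1127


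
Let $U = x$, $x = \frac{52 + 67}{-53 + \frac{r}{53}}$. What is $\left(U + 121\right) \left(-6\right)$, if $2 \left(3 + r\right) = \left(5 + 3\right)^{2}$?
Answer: $- \frac{990219}{1390} \approx -712.39$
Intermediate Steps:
$r = 29$ ($r = -3 + \frac{\left(5 + 3\right)^{2}}{2} = -3 + \frac{8^{2}}{2} = -3 + \frac{1}{2} \cdot 64 = -3 + 32 = 29$)
$x = - \frac{6307}{2780}$ ($x = \frac{52 + 67}{-53 + \frac{29}{53}} = \frac{119}{-53 + 29 \cdot \frac{1}{53}} = \frac{119}{-53 + \frac{29}{53}} = \frac{119}{- \frac{2780}{53}} = 119 \left(- \frac{53}{2780}\right) = - \frac{6307}{2780} \approx -2.2687$)
$U = - \frac{6307}{2780} \approx -2.2687$
$\left(U + 121\right) \left(-6\right) = \left(- \frac{6307}{2780} + 121\right) \left(-6\right) = \frac{330073}{2780} \left(-6\right) = - \frac{990219}{1390}$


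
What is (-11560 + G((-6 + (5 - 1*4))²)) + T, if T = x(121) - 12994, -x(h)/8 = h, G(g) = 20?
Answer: -25502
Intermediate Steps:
x(h) = -8*h
T = -13962 (T = -8*121 - 12994 = -968 - 12994 = -13962)
(-11560 + G((-6 + (5 - 1*4))²)) + T = (-11560 + 20) - 13962 = -11540 - 13962 = -25502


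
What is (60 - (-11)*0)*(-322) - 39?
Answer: -19359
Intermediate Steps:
(60 - (-11)*0)*(-322) - 39 = (60 - 1*0)*(-322) - 39 = (60 + 0)*(-322) - 39 = 60*(-322) - 39 = -19320 - 39 = -19359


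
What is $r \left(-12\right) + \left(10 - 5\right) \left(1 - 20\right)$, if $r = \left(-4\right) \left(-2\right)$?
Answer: $-191$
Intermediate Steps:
$r = 8$
$r \left(-12\right) + \left(10 - 5\right) \left(1 - 20\right) = 8 \left(-12\right) + \left(10 - 5\right) \left(1 - 20\right) = -96 + 5 \left(-19\right) = -96 - 95 = -191$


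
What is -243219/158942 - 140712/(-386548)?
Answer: -436894947/374626294 ≈ -1.1662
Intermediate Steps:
-243219/158942 - 140712/(-386548) = -243219*1/158942 - 140712*(-1/386548) = -243219/158942 + 858/2357 = -436894947/374626294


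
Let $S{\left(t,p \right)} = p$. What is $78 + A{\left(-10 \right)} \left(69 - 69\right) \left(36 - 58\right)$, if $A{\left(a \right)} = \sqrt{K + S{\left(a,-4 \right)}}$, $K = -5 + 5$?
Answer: $78$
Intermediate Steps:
$K = 0$
$A{\left(a \right)} = 2 i$ ($A{\left(a \right)} = \sqrt{0 - 4} = \sqrt{-4} = 2 i$)
$78 + A{\left(-10 \right)} \left(69 - 69\right) \left(36 - 58\right) = 78 + 2 i \left(69 - 69\right) \left(36 - 58\right) = 78 + 2 i 0 \left(-22\right) = 78 + 2 i 0 = 78 + 0 = 78$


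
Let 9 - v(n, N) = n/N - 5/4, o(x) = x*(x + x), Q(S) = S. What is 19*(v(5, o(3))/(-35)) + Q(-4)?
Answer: -11861/1260 ≈ -9.4135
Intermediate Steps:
o(x) = 2*x² (o(x) = x*(2*x) = 2*x²)
v(n, N) = 41/4 - n/N (v(n, N) = 9 - (n/N - 5/4) = 9 - (-5/4 + n/N) = 9 + (5/4 - n/N) = 41/4 - n/N)
19*(v(5, o(3))/(-35)) + Q(-4) = 19*((41/4 - 1*5/2*3²)/(-35)) - 4 = 19*((41/4 - 1*5/2*9)*(-1/35)) - 4 = 19*((41/4 - 1*5/18)*(-1/35)) - 4 = 19*((41/4 - 1*5*1/18)*(-1/35)) - 4 = 19*((41/4 - 5/18)*(-1/35)) - 4 = 19*((359/36)*(-1/35)) - 4 = 19*(-359/1260) - 4 = -6821/1260 - 4 = -11861/1260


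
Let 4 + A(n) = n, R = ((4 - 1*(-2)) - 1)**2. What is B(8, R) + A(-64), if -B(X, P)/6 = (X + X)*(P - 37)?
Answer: 1084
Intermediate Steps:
R = 25 (R = ((4 + 2) - 1)**2 = (6 - 1)**2 = 5**2 = 25)
A(n) = -4 + n
B(X, P) = -12*X*(-37 + P) (B(X, P) = -6*(X + X)*(P - 37) = -6*2*X*(-37 + P) = -12*X*(-37 + P))
B(8, R) + A(-64) = 12*8*(37 - 1*25) + (-4 - 64) = 12*8*(37 - 25) - 68 = 12*8*12 - 68 = 1152 - 68 = 1084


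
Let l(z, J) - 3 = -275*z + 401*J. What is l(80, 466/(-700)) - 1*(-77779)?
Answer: 19430267/350 ≈ 55515.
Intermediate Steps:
l(z, J) = 3 - 275*z + 401*J (l(z, J) = 3 + (-275*z + 401*J) = 3 - 275*z + 401*J)
l(80, 466/(-700)) - 1*(-77779) = (3 - 275*80 + 401*(466/(-700))) - 1*(-77779) = (3 - 22000 + 401*(466*(-1/700))) + 77779 = (3 - 22000 + 401*(-233/350)) + 77779 = (3 - 22000 - 93433/350) + 77779 = -7792383/350 + 77779 = 19430267/350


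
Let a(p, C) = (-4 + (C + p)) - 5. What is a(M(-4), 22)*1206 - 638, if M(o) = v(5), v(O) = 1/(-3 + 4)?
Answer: 16246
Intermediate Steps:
v(O) = 1 (v(O) = 1/1 = 1)
M(o) = 1
a(p, C) = -9 + C + p (a(p, C) = (-4 + C + p) - 5 = -9 + C + p)
a(M(-4), 22)*1206 - 638 = (-9 + 22 + 1)*1206 - 638 = 14*1206 - 638 = 16884 - 638 = 16246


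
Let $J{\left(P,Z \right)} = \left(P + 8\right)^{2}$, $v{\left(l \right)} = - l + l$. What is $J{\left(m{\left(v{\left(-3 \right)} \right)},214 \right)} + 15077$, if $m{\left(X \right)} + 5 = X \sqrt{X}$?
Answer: $15086$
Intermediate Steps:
$v{\left(l \right)} = 0$
$m{\left(X \right)} = -5 + X^{\frac{3}{2}}$ ($m{\left(X \right)} = -5 + X \sqrt{X} = -5 + X^{\frac{3}{2}}$)
$J{\left(P,Z \right)} = \left(8 + P\right)^{2}$
$J{\left(m{\left(v{\left(-3 \right)} \right)},214 \right)} + 15077 = \left(8 - \left(5 - 0^{\frac{3}{2}}\right)\right)^{2} + 15077 = \left(8 + \left(-5 + 0\right)\right)^{2} + 15077 = \left(8 - 5\right)^{2} + 15077 = 3^{2} + 15077 = 9 + 15077 = 15086$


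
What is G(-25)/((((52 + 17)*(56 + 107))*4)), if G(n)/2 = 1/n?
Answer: -1/562350 ≈ -1.7783e-6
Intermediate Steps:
G(n) = 2/n
G(-25)/((((52 + 17)*(56 + 107))*4)) = (2/(-25))/((((52 + 17)*(56 + 107))*4)) = (2*(-1/25))/(((69*163)*4)) = -2/(25*(11247*4)) = -2/25/44988 = -2/25*1/44988 = -1/562350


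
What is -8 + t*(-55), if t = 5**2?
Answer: -1383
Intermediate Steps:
t = 25
-8 + t*(-55) = -8 + 25*(-55) = -8 - 1375 = -1383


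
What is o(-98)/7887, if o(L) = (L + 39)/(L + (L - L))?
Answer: 59/772926 ≈ 7.6333e-5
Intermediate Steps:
o(L) = (39 + L)/L (o(L) = (39 + L)/(L + 0) = (39 + L)/L)
o(-98)/7887 = ((39 - 98)/(-98))/7887 = -1/98*(-59)*(1/7887) = (59/98)*(1/7887) = 59/772926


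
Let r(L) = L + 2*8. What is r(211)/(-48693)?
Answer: -227/48693 ≈ -0.0046619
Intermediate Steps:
r(L) = 16 + L (r(L) = L + 16 = 16 + L)
r(211)/(-48693) = (16 + 211)/(-48693) = 227*(-1/48693) = -227/48693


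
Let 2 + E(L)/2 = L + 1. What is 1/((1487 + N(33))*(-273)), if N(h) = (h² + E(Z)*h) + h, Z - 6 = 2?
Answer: -1/838383 ≈ -1.1928e-6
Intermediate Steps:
Z = 8 (Z = 6 + 2 = 8)
E(L) = -2 + 2*L (E(L) = -4 + 2*(L + 1) = -4 + 2*(1 + L) = -4 + (2 + 2*L) = -2 + 2*L)
N(h) = h² + 15*h (N(h) = (h² + (-2 + 2*8)*h) + h = (h² + (-2 + 16)*h) + h = (h² + 14*h) + h = h² + 15*h)
1/((1487 + N(33))*(-273)) = 1/((1487 + 33*(15 + 33))*(-273)) = 1/((1487 + 33*48)*(-273)) = 1/((1487 + 1584)*(-273)) = 1/(3071*(-273)) = 1/(-838383) = -1/838383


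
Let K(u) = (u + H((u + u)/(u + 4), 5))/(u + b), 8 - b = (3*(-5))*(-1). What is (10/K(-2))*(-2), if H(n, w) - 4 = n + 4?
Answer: 45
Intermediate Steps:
H(n, w) = 8 + n (H(n, w) = 4 + (n + 4) = 4 + (4 + n) = 8 + n)
b = -7 (b = 8 - 3*(-5)*(-1) = 8 - (-15)*(-1) = 8 - 1*15 = 8 - 15 = -7)
K(u) = (8 + u + 2*u/(4 + u))/(-7 + u) (K(u) = (u + (8 + (u + u)/(u + 4)))/(u - 7) = (u + (8 + (2*u)/(4 + u)))/(-7 + u) = (u + (8 + 2*u/(4 + u)))/(-7 + u) = (8 + u + 2*u/(4 + u))/(-7 + u))
(10/K(-2))*(-2) = (10/(((32 + 10*(-2) - 2*(4 - 2))/((-7 - 2)*(4 - 2)))))*(-2) = (10/(((32 - 20 - 2*2)/(-9*2))))*(-2) = (10/((-1/9*1/2*(32 - 20 - 4))))*(-2) = (10/((-1/9*1/2*8)))*(-2) = (10/(-4/9))*(-2) = (10*(-9/4))*(-2) = -45/2*(-2) = 45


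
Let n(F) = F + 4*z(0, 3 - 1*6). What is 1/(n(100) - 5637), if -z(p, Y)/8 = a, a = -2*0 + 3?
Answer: -1/5633 ≈ -0.00017753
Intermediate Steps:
a = 3 (a = 0 + 3 = 3)
z(p, Y) = -24 (z(p, Y) = -8*3 = -24)
n(F) = -96 + F (n(F) = F + 4*(-24) = F - 96 = -96 + F)
1/(n(100) - 5637) = 1/((-96 + 100) - 5637) = 1/(4 - 5637) = 1/(-5633) = -1/5633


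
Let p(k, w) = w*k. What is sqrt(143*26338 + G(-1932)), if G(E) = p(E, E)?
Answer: sqrt(7498958) ≈ 2738.4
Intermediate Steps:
p(k, w) = k*w
G(E) = E**2 (G(E) = E*E = E**2)
sqrt(143*26338 + G(-1932)) = sqrt(143*26338 + (-1932)**2) = sqrt(3766334 + 3732624) = sqrt(7498958)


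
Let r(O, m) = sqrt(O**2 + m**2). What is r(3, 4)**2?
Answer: 25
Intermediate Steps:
r(3, 4)**2 = (sqrt(3**2 + 4**2))**2 = (sqrt(9 + 16))**2 = (sqrt(25))**2 = 5**2 = 25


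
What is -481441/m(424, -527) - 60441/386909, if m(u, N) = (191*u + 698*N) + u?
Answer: 168961256711/110825440142 ≈ 1.5246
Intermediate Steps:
m(u, N) = 192*u + 698*N
-481441/m(424, -527) - 60441/386909 = -481441/(192*424 + 698*(-527)) - 60441/386909 = -481441/(81408 - 367846) - 60441*1/386909 = -481441/(-286438) - 60441/386909 = -481441*(-1/286438) - 60441/386909 = 481441/286438 - 60441/386909 = 168961256711/110825440142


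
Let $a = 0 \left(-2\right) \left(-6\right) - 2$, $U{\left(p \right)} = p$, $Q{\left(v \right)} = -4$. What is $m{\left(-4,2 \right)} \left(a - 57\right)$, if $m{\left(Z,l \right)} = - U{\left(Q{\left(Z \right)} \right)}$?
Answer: $-236$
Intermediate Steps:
$a = -2$ ($a = 0 \left(-6\right) - 2 = 0 - 2 = -2$)
$m{\left(Z,l \right)} = 4$ ($m{\left(Z,l \right)} = \left(-1\right) \left(-4\right) = 4$)
$m{\left(-4,2 \right)} \left(a - 57\right) = 4 \left(-2 - 57\right) = 4 \left(-59\right) = -236$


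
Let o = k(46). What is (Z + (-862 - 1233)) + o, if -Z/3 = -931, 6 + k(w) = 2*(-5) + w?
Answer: 728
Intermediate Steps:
k(w) = -16 + w (k(w) = -6 + (2*(-5) + w) = -6 + (-10 + w) = -16 + w)
Z = 2793 (Z = -3*(-931) = 2793)
o = 30 (o = -16 + 46 = 30)
(Z + (-862 - 1233)) + o = (2793 + (-862 - 1233)) + 30 = (2793 - 2095) + 30 = 698 + 30 = 728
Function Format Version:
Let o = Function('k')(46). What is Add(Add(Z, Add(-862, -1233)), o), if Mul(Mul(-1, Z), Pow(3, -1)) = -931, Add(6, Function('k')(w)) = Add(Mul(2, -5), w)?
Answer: 728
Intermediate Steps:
Function('k')(w) = Add(-16, w) (Function('k')(w) = Add(-6, Add(Mul(2, -5), w)) = Add(-6, Add(-10, w)) = Add(-16, w))
Z = 2793 (Z = Mul(-3, -931) = 2793)
o = 30 (o = Add(-16, 46) = 30)
Add(Add(Z, Add(-862, -1233)), o) = Add(Add(2793, Add(-862, -1233)), 30) = Add(Add(2793, -2095), 30) = Add(698, 30) = 728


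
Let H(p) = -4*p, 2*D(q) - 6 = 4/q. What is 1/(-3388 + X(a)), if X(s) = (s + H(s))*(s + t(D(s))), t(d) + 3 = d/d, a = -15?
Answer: -1/4153 ≈ -0.00024079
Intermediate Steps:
D(q) = 3 + 2/q (D(q) = 3 + (4/q)/2 = 3 + 2/q)
t(d) = -2 (t(d) = -3 + d/d = -3 + 1 = -2)
X(s) = -3*s*(-2 + s) (X(s) = (s - 4*s)*(s - 2) = (-3*s)*(-2 + s) = -3*s*(-2 + s))
1/(-3388 + X(a)) = 1/(-3388 + 3*(-15)*(2 - 1*(-15))) = 1/(-3388 + 3*(-15)*(2 + 15)) = 1/(-3388 + 3*(-15)*17) = 1/(-3388 - 765) = 1/(-4153) = -1/4153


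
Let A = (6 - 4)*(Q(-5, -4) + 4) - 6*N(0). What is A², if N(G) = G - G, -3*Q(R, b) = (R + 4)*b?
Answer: 256/9 ≈ 28.444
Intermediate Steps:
Q(R, b) = -b*(4 + R)/3 (Q(R, b) = -(R + 4)*b/3 = -(4 + R)*b/3 = -b*(4 + R)/3)
N(G) = 0
A = 16/3 (A = (6 - 4)*(-⅓*(-4)*(4 - 5) + 4) - 6*0 = 2*(-⅓*(-4)*(-1) + 4) + 0 = 2*(-4/3 + 4) + 0 = 2*(8/3) + 0 = 16/3 + 0 = 16/3 ≈ 5.3333)
A² = (16/3)² = 256/9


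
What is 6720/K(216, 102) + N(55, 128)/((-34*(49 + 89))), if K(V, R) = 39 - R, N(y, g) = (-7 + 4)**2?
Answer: -500489/4692 ≈ -106.67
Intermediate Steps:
N(y, g) = 9 (N(y, g) = (-3)**2 = 9)
6720/K(216, 102) + N(55, 128)/((-34*(49 + 89))) = 6720/(39 - 1*102) + 9/((-34*(49 + 89))) = 6720/(39 - 102) + 9/((-34*138)) = 6720/(-63) + 9/(-4692) = 6720*(-1/63) + 9*(-1/4692) = -320/3 - 3/1564 = -500489/4692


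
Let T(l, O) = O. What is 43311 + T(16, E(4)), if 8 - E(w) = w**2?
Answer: 43303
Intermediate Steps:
E(w) = 8 - w**2
43311 + T(16, E(4)) = 43311 + (8 - 1*4**2) = 43311 + (8 - 1*16) = 43311 + (8 - 16) = 43311 - 8 = 43303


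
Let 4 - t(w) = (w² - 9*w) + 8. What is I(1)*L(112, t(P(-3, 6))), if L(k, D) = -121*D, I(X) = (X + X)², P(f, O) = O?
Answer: -6776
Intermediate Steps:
I(X) = 4*X² (I(X) = (2*X)² = 4*X²)
t(w) = -4 - w² + 9*w (t(w) = 4 - ((w² - 9*w) + 8) = 4 - (8 + w² - 9*w) = 4 + (-8 - w² + 9*w) = -4 - w² + 9*w)
I(1)*L(112, t(P(-3, 6))) = (4*1²)*(-121*(-4 - 1*6² + 9*6)) = (4*1)*(-121*(-4 - 1*36 + 54)) = 4*(-121*(-4 - 36 + 54)) = 4*(-121*14) = 4*(-1694) = -6776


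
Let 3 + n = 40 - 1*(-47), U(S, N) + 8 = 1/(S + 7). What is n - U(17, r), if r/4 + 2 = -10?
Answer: 2207/24 ≈ 91.958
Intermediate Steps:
r = -48 (r = -8 + 4*(-10) = -8 - 40 = -48)
U(S, N) = -8 + 1/(7 + S) (U(S, N) = -8 + 1/(S + 7) = -8 + 1/(7 + S))
n = 84 (n = -3 + (40 - 1*(-47)) = -3 + (40 + 47) = -3 + 87 = 84)
n - U(17, r) = 84 - (-55 - 8*17)/(7 + 17) = 84 - (-55 - 136)/24 = 84 - (-191)/24 = 84 - 1*(-191/24) = 84 + 191/24 = 2207/24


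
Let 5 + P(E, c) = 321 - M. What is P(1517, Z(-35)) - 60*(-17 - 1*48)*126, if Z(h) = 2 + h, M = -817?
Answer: 492533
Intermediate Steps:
P(E, c) = 1133 (P(E, c) = -5 + (321 - 1*(-817)) = -5 + (321 + 817) = -5 + 1138 = 1133)
P(1517, Z(-35)) - 60*(-17 - 1*48)*126 = 1133 - 60*(-17 - 1*48)*126 = 1133 - 60*(-17 - 48)*126 = 1133 - 60*(-65)*126 = 1133 - (-3900)*126 = 1133 - 1*(-491400) = 1133 + 491400 = 492533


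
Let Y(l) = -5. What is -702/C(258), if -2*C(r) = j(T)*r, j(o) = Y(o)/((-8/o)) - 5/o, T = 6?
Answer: 2808/1505 ≈ 1.8658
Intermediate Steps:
j(o) = -5/o + 5*o/8 (j(o) = -5*(-o/8) - 5/o = -(-5)*o/8 - 5/o = 5*o/8 - 5/o = -5/o + 5*o/8)
C(r) = -35*r/24 (C(r) = -(-5/6 + (5/8)*6)*r/2 = -(-5*1/6 + 15/4)*r/2 = -(-5/6 + 15/4)*r/2 = -35*r/24)
-702/C(258) = -702/((-35/24*258)) = -702/(-1505/4) = -702*(-4/1505) = 2808/1505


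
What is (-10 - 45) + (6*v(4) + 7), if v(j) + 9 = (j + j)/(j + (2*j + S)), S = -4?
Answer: -96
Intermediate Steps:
v(j) = -9 + 2*j/(-4 + 3*j) (v(j) = -9 + (j + j)/(j + (2*j - 4)) = -9 + (2*j)/(j + (-4 + 2*j)) = -9 + (2*j)/(-4 + 3*j) = -9 + 2*j/(-4 + 3*j))
(-10 - 45) + (6*v(4) + 7) = (-10 - 45) + (6*((36 - 25*4)/(-4 + 3*4)) + 7) = -55 + (6*((36 - 100)/(-4 + 12)) + 7) = -55 + (6*(-64/8) + 7) = -55 + (6*((⅛)*(-64)) + 7) = -55 + (6*(-8) + 7) = -55 + (-48 + 7) = -55 - 41 = -96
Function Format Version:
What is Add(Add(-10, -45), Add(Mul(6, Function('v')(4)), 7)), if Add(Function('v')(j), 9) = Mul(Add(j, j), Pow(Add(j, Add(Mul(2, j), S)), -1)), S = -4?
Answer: -96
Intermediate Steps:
Function('v')(j) = Add(-9, Mul(2, j, Pow(Add(-4, Mul(3, j)), -1))) (Function('v')(j) = Add(-9, Mul(Add(j, j), Pow(Add(j, Add(Mul(2, j), -4)), -1))) = Add(-9, Mul(Mul(2, j), Pow(Add(j, Add(-4, Mul(2, j))), -1))) = Add(-9, Mul(Mul(2, j), Pow(Add(-4, Mul(3, j)), -1))) = Add(-9, Mul(2, j, Pow(Add(-4, Mul(3, j)), -1))))
Add(Add(-10, -45), Add(Mul(6, Function('v')(4)), 7)) = Add(Add(-10, -45), Add(Mul(6, Mul(Pow(Add(-4, Mul(3, 4)), -1), Add(36, Mul(-25, 4)))), 7)) = Add(-55, Add(Mul(6, Mul(Pow(Add(-4, 12), -1), Add(36, -100))), 7)) = Add(-55, Add(Mul(6, Mul(Pow(8, -1), -64)), 7)) = Add(-55, Add(Mul(6, Mul(Rational(1, 8), -64)), 7)) = Add(-55, Add(Mul(6, -8), 7)) = Add(-55, Add(-48, 7)) = Add(-55, -41) = -96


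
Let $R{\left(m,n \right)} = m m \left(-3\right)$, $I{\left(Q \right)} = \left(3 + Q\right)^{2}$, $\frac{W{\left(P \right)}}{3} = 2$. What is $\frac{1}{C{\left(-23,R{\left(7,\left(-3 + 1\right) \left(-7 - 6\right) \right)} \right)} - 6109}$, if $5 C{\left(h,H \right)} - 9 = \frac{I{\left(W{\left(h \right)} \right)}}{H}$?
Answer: $- \frac{245}{1496291} \approx -0.00016374$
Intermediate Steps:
$W{\left(P \right)} = 6$ ($W{\left(P \right)} = 3 \cdot 2 = 6$)
$R{\left(m,n \right)} = - 3 m^{2}$ ($R{\left(m,n \right)} = m^{2} \left(-3\right) = - 3 m^{2}$)
$C{\left(h,H \right)} = \frac{9}{5} + \frac{81}{5 H}$ ($C{\left(h,H \right)} = \frac{9}{5} + \frac{\left(3 + 6\right)^{2} \frac{1}{H}}{5} = \frac{9}{5} + \frac{9^{2} \frac{1}{H}}{5} = \frac{9}{5} + \frac{81 \frac{1}{H}}{5} = \frac{9}{5} + \frac{81}{5 H}$)
$\frac{1}{C{\left(-23,R{\left(7,\left(-3 + 1\right) \left(-7 - 6\right) \right)} \right)} - 6109} = \frac{1}{\frac{9 \left(9 - 3 \cdot 7^{2}\right)}{5 \left(- 3 \cdot 7^{2}\right)} - 6109} = \frac{1}{\frac{9 \left(9 - 147\right)}{5 \left(\left(-3\right) 49\right)} - 6109} = \frac{1}{\frac{9 \left(9 - 147\right)}{5 \left(-147\right)} - 6109} = \frac{1}{\frac{9}{5} \left(- \frac{1}{147}\right) \left(-138\right) - 6109} = \frac{1}{\frac{414}{245} - 6109} = \frac{1}{- \frac{1496291}{245}} = - \frac{245}{1496291}$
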